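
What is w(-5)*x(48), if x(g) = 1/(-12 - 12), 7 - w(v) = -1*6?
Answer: -13/24 ≈ -0.54167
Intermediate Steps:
w(v) = 13 (w(v) = 7 - (-1)*6 = 7 - 1*(-6) = 7 + 6 = 13)
x(g) = -1/24 (x(g) = 1/(-24) = -1/24)
w(-5)*x(48) = 13*(-1/24) = -13/24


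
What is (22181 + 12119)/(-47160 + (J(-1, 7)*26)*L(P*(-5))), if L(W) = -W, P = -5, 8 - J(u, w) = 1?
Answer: -3430/5171 ≈ -0.66331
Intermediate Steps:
J(u, w) = 7 (J(u, w) = 8 - 1*1 = 8 - 1 = 7)
(22181 + 12119)/(-47160 + (J(-1, 7)*26)*L(P*(-5))) = (22181 + 12119)/(-47160 + (7*26)*(-(-5)*(-5))) = 34300/(-47160 + 182*(-1*25)) = 34300/(-47160 + 182*(-25)) = 34300/(-47160 - 4550) = 34300/(-51710) = 34300*(-1/51710) = -3430/5171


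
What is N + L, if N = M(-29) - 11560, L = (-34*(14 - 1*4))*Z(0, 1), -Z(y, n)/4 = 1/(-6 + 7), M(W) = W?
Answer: -10229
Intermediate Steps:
Z(y, n) = -4 (Z(y, n) = -4/(-6 + 7) = -4/1 = -4*1 = -4)
L = 1360 (L = -34*(14 - 1*4)*(-4) = -34*(14 - 4)*(-4) = -34*10*(-4) = -340*(-4) = 1360)
N = -11589 (N = -29 - 11560 = -11589)
N + L = -11589 + 1360 = -10229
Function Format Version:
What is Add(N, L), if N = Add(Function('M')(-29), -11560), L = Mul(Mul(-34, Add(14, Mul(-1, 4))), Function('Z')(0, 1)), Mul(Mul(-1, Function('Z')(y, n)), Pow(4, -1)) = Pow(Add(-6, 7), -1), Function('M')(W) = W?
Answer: -10229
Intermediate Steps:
Function('Z')(y, n) = -4 (Function('Z')(y, n) = Mul(-4, Pow(Add(-6, 7), -1)) = Mul(-4, Pow(1, -1)) = Mul(-4, 1) = -4)
L = 1360 (L = Mul(Mul(-34, Add(14, Mul(-1, 4))), -4) = Mul(Mul(-34, Add(14, -4)), -4) = Mul(Mul(-34, 10), -4) = Mul(-340, -4) = 1360)
N = -11589 (N = Add(-29, -11560) = -11589)
Add(N, L) = Add(-11589, 1360) = -10229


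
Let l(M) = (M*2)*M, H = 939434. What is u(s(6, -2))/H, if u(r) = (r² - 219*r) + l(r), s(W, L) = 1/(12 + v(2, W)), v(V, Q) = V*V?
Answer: -3501/240495104 ≈ -1.4557e-5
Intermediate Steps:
v(V, Q) = V²
l(M) = 2*M² (l(M) = (2*M)*M = 2*M²)
s(W, L) = 1/16 (s(W, L) = 1/(12 + 2²) = 1/(12 + 4) = 1/16)
u(r) = -219*r + 3*r² (u(r) = (r² - 219*r) + 2*r² = -219*r + 3*r²)
u(s(6, -2))/H = (3*(1/16)*(-73 + 1/16))/939434 = (3*(1/16)*(-1167/16))*(1/939434) = -3501/256*1/939434 = -3501/240495104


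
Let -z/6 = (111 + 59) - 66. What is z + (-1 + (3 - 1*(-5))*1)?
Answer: -617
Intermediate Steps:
z = -624 (z = -6*((111 + 59) - 66) = -6*(170 - 66) = -6*104 = -624)
z + (-1 + (3 - 1*(-5))*1) = -624 + (-1 + (3 - 1*(-5))*1) = -624 + (-1 + (3 + 5)*1) = -624 + (-1 + 8*1) = -624 + (-1 + 8) = -624 + 7 = -617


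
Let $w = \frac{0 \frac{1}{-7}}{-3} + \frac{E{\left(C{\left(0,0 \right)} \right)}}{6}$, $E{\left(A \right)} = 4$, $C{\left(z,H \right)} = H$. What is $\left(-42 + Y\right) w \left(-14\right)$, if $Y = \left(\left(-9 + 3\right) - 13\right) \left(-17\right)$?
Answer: $- \frac{7868}{3} \approx -2622.7$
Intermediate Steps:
$Y = 323$ ($Y = \left(-6 - 13\right) \left(-17\right) = \left(-19\right) \left(-17\right) = 323$)
$w = \frac{2}{3}$ ($w = \frac{0 \frac{1}{-7}}{-3} + \frac{4}{6} = 0 \left(- \frac{1}{7}\right) \left(- \frac{1}{3}\right) + 4 \cdot \frac{1}{6} = 0 \left(- \frac{1}{3}\right) + \frac{2}{3} = 0 + \frac{2}{3} = \frac{2}{3} \approx 0.66667$)
$\left(-42 + Y\right) w \left(-14\right) = \left(-42 + 323\right) \frac{2}{3} \left(-14\right) = 281 \left(- \frac{28}{3}\right) = - \frac{7868}{3}$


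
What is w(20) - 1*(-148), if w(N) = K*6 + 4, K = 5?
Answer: 182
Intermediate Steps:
w(N) = 34 (w(N) = 5*6 + 4 = 30 + 4 = 34)
w(20) - 1*(-148) = 34 - 1*(-148) = 34 + 148 = 182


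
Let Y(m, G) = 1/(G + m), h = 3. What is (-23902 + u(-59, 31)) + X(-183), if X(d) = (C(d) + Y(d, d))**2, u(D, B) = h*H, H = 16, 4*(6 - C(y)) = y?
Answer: -11346727055/535824 ≈ -21176.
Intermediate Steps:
C(y) = 6 - y/4
u(D, B) = 48 (u(D, B) = 3*16 = 48)
X(d) = (6 + 1/(2*d) - d/4)**2 (X(d) = ((6 - d/4) + 1/(d + d))**2 = ((6 - d/4) + 1/(2*d))**2 = (6 + 1/(2*d) - d/4)**2)
(-23902 + u(-59, 31)) + X(-183) = (-23902 + 48) + (1/16)*(2 - 183*(24 - 1*(-183)))**2/(-183)**2 = -23854 + (1/16)*(1/33489)*(2 - 183*(24 + 183))**2 = -23854 + (1/16)*(1/33489)*(2 - 183*207)**2 = -23854 + (1/16)*(1/33489)*(2 - 37881)**2 = -23854 + (1/16)*(1/33489)*(-37879)**2 = -23854 + (1/16)*(1/33489)*1434818641 = -23854 + 1434818641/535824 = -11346727055/535824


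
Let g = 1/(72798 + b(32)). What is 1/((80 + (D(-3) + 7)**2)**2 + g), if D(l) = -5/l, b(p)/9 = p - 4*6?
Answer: 1967490/47336740667 ≈ 4.1564e-5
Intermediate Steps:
b(p) = -216 + 9*p (b(p) = 9*(p - 4*6) = 9*(p - 24) = 9*(-24 + p) = -216 + 9*p)
g = 1/72870 (g = 1/(72798 + (-216 + 9*32)) = 1/(72798 + (-216 + 288)) = 1/(72798 + 72) = 1/72870 ≈ 1.3723e-5)
1/((80 + (D(-3) + 7)**2)**2 + g) = 1/((80 + (-5/(-3) + 7)**2)**2 + 1/72870) = 1/((80 + (-5*(-1/3) + 7)**2)**2 + 1/72870) = 1/((80 + (5/3 + 7)**2)**2 + 1/72870) = 1/((80 + (26/3)**2)**2 + 1/72870) = 1/((80 + 676/9)**2 + 1/72870) = 1/((1396/9)**2 + 1/72870) = 1/(1948816/81 + 1/72870) = 1/(47336740667/1967490) = 1967490/47336740667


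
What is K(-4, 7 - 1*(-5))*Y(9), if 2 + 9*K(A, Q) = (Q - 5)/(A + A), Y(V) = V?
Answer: -23/8 ≈ -2.8750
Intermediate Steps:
K(A, Q) = -2/9 + (-5 + Q)/(18*A) (K(A, Q) = -2/9 + ((Q - 5)/(A + A))/9 = -2/9 + ((-5 + Q)/((2*A)))/9 = -2/9 + ((-5 + Q)*(1/(2*A)))/9 = -2/9 + ((-5 + Q)/(2*A))/9 = -2/9 + (-5 + Q)/(18*A))
K(-4, 7 - 1*(-5))*Y(9) = ((1/18)*(-5 + (7 - 1*(-5)) - 4*(-4))/(-4))*9 = ((1/18)*(-¼)*(-5 + (7 + 5) + 16))*9 = ((1/18)*(-¼)*(-5 + 12 + 16))*9 = ((1/18)*(-¼)*23)*9 = -23/72*9 = -23/8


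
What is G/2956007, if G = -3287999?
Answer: -3287999/2956007 ≈ -1.1123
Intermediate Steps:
G/2956007 = -3287999/2956007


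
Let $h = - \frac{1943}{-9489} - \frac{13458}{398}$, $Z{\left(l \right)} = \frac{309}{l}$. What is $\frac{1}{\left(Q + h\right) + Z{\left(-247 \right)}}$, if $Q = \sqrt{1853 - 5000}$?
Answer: $- \frac{7583545741476119259}{948966086577884503012} - \frac{217540915861875489 i \sqrt{3147}}{948966086577884503012} \approx -0.0079914 - 0.01286 i$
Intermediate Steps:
$h = - \frac{63464824}{1888311}$ ($h = \left(-1943\right) \left(- \frac{1}{9489}\right) - \frac{6729}{199} = \frac{1943}{9489} - \frac{6729}{199} = - \frac{63464824}{1888311} \approx -33.609$)
$Q = i \sqrt{3147}$ ($Q = \sqrt{-3147} = i \sqrt{3147} \approx 56.098 i$)
$\frac{1}{\left(Q + h\right) + Z{\left(-247 \right)}} = \frac{1}{\left(i \sqrt{3147} - \frac{63464824}{1888311}\right) + \frac{309}{-247}} = \frac{1}{\left(- \frac{63464824}{1888311} + i \sqrt{3147}\right) + 309 \left(- \frac{1}{247}\right)} = \frac{1}{\left(- \frac{63464824}{1888311} + i \sqrt{3147}\right) - \frac{309}{247}} = \frac{1}{- \frac{16259299627}{466412817} + i \sqrt{3147}}$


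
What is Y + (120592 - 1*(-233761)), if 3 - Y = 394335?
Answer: -39979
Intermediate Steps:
Y = -394332 (Y = 3 - 1*394335 = 3 - 394335 = -394332)
Y + (120592 - 1*(-233761)) = -394332 + (120592 - 1*(-233761)) = -394332 + (120592 + 233761) = -394332 + 354353 = -39979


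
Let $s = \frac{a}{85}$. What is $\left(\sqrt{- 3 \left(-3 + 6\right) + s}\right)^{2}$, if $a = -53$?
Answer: $- \frac{818}{85} \approx -9.6235$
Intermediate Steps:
$s = - \frac{53}{85} \approx -0.62353$
$\left(\sqrt{- 3 \left(-3 + 6\right) + s}\right)^{2} = \left(\sqrt{- 3 \left(-3 + 6\right) - \frac{53}{85}}\right)^{2} = \left(\sqrt{\left(-3\right) 3 - \frac{53}{85}}\right)^{2} = \left(\sqrt{-9 - \frac{53}{85}}\right)^{2} = \left(\sqrt{- \frac{818}{85}}\right)^{2} = \left(\frac{i \sqrt{69530}}{85}\right)^{2} = - \frac{818}{85}$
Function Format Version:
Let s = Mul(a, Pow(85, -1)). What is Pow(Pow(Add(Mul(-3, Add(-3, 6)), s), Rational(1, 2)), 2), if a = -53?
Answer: Rational(-818, 85) ≈ -9.6235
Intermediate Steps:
s = Rational(-53, 85) (s = Mul(-53, Pow(85, -1)) = Mul(-53, Rational(1, 85)) = Rational(-53, 85) ≈ -0.62353)
Pow(Pow(Add(Mul(-3, Add(-3, 6)), s), Rational(1, 2)), 2) = Pow(Pow(Add(Mul(-3, Add(-3, 6)), Rational(-53, 85)), Rational(1, 2)), 2) = Pow(Pow(Add(Mul(-3, 3), Rational(-53, 85)), Rational(1, 2)), 2) = Pow(Pow(Add(-9, Rational(-53, 85)), Rational(1, 2)), 2) = Pow(Pow(Rational(-818, 85), Rational(1, 2)), 2) = Pow(Mul(Rational(1, 85), I, Pow(69530, Rational(1, 2))), 2) = Rational(-818, 85)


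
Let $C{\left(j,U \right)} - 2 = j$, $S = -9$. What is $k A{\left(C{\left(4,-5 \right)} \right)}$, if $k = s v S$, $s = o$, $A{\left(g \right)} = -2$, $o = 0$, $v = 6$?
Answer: $0$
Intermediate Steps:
$C{\left(j,U \right)} = 2 + j$
$s = 0$
$k = 0$ ($k = 0 \cdot 6 \left(-9\right) = 0 \left(-9\right) = 0$)
$k A{\left(C{\left(4,-5 \right)} \right)} = 0 \left(-2\right) = 0$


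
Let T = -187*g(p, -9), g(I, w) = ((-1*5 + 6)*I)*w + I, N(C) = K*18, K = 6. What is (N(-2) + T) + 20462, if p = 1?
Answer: 22066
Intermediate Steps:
N(C) = 108 (N(C) = 6*18 = 108)
g(I, w) = I + I*w (g(I, w) = ((-5 + 6)*I)*w + I = (1*I)*w + I = I*w + I = I + I*w)
T = 1496 (T = -187*(1 - 9) = -187*(-8) = 1496)
(N(-2) + T) + 20462 = (108 + 1496) + 20462 = 1604 + 20462 = 22066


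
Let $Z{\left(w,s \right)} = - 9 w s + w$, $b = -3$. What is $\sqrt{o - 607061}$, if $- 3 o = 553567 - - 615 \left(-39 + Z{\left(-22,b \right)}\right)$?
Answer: $\frac{5 i \sqrt{236631}}{3} \approx 810.75 i$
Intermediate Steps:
$Z{\left(w,s \right)} = w - 9 s w$ ($Z{\left(w,s \right)} = - 9 s w + w = w - 9 s w$)
$o = - \frac{150742}{3}$ ($o = - \frac{553567 - - 615 \left(-39 - 22 \left(1 - -27\right)\right)}{3} = - \frac{553567 - - 615 \left(-39 - 22 \left(1 + 27\right)\right)}{3} = - \frac{553567 - - 615 \left(-39 - 616\right)}{3} = - \frac{553567 - \left(-615\right) \left(-655\right)}{3} = - \frac{553567 - 402825}{3} = \left(- \frac{1}{3}\right) 150742 = - \frac{150742}{3} \approx -50247.0$)
$\sqrt{o - 607061} = \sqrt{- \frac{150742}{3} - 607061} = \sqrt{- \frac{1971925}{3}} = \frac{5 i \sqrt{236631}}{3}$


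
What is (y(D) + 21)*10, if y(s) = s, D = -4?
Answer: 170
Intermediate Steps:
(y(D) + 21)*10 = (-4 + 21)*10 = 17*10 = 170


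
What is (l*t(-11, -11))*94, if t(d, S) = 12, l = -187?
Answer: -210936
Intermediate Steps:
(l*t(-11, -11))*94 = -187*12*94 = -2244*94 = -210936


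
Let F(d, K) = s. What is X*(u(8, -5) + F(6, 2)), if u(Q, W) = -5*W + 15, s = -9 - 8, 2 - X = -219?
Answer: 5083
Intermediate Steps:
X = 221 (X = 2 - 1*(-219) = 2 + 219 = 221)
s = -17
u(Q, W) = 15 - 5*W
F(d, K) = -17
X*(u(8, -5) + F(6, 2)) = 221*((15 - 5*(-5)) - 17) = 221*((15 + 25) - 17) = 221*(40 - 17) = 221*23 = 5083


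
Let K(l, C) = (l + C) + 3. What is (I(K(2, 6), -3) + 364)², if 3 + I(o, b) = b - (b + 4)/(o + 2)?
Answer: 21650409/169 ≈ 1.2811e+5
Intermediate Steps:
K(l, C) = 3 + C + l (K(l, C) = (C + l) + 3 = 3 + C + l)
I(o, b) = -3 + b - (4 + b)/(2 + o) (I(o, b) = -3 + (b - (b + 4)/(o + 2)) = -3 + (b - (4 + b)/(2 + o)) = -3 + b - (4 + b)/(2 + o))
(I(K(2, 6), -3) + 364)² = ((-10 - 3 - 3*(3 + 6 + 2) - 3*(3 + 6 + 2))/(2 + (3 + 6 + 2)) + 364)² = ((-10 - 3 - 3*11 - 3*11)/(2 + 11) + 364)² = ((-10 - 3 - 33 - 33)/13 + 364)² = ((1/13)*(-79) + 364)² = (-79/13 + 364)² = (4653/13)² = 21650409/169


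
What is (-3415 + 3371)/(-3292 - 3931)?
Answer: 44/7223 ≈ 0.0060917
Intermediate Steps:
(-3415 + 3371)/(-3292 - 3931) = -44/(-7223) = -44*(-1/7223) = 44/7223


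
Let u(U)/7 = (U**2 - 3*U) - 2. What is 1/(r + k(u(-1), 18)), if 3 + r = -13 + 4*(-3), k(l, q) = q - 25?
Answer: -1/35 ≈ -0.028571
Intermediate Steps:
u(U) = -14 - 21*U + 7*U**2 (u(U) = 7*((U**2 - 3*U) - 2) = 7*(-2 + U**2 - 3*U) = -14 - 21*U + 7*U**2)
k(l, q) = -25 + q
r = -28 (r = -3 + (-13 + 4*(-3)) = -3 + (-13 - 12) = -3 - 25 = -28)
1/(r + k(u(-1), 18)) = 1/(-28 + (-25 + 18)) = 1/(-28 - 7) = 1/(-35) = -1/35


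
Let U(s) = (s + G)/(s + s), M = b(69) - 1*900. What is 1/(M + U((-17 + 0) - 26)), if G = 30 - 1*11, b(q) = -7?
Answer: -43/38989 ≈ -0.0011029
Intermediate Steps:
G = 19 (G = 30 - 11 = 19)
M = -907 (M = -7 - 1*900 = -7 - 900 = -907)
U(s) = (19 + s)/(2*s) (U(s) = (s + 19)/(s + s) = (19 + s)/((2*s)) = (19 + s)*(1/(2*s)) = (19 + s)/(2*s))
1/(M + U((-17 + 0) - 26)) = 1/(-907 + (19 + ((-17 + 0) - 26))/(2*((-17 + 0) - 26))) = 1/(-907 + (19 + (-17 - 26))/(2*(-17 - 26))) = 1/(-907 + (½)*(19 - 43)/(-43)) = 1/(-907 + (½)*(-1/43)*(-24)) = 1/(-907 + 12/43) = 1/(-38989/43) = -43/38989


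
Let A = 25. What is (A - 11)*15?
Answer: 210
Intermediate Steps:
(A - 11)*15 = (25 - 11)*15 = 14*15 = 210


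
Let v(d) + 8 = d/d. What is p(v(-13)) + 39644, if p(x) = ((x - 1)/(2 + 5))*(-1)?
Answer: 277516/7 ≈ 39645.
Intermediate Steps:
v(d) = -7 (v(d) = -8 + d/d = -8 + 1 = -7)
p(x) = ⅐ - x/7 (p(x) = ((-1 + x)/7)*(-1) = ((-1 + x)*(⅐))*(-1) = (-⅐ + x/7)*(-1) = ⅐ - x/7)
p(v(-13)) + 39644 = (⅐ - ⅐*(-7)) + 39644 = (⅐ + 1) + 39644 = 8/7 + 39644 = 277516/7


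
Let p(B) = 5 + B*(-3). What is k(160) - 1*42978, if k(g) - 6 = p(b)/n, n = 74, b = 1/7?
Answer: -11129732/259 ≈ -42972.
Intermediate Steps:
b = ⅐ ≈ 0.14286
p(B) = 5 - 3*B
k(g) = 1570/259 (k(g) = 6 + (5 - 3*⅐)/74 = 6 + (5 - 3/7)*(1/74) = 6 + (32/7)*(1/74) = 6 + 16/259 = 1570/259)
k(160) - 1*42978 = 1570/259 - 1*42978 = 1570/259 - 42978 = -11129732/259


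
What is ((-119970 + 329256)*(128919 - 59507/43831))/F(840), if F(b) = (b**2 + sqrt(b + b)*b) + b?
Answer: 11839970518387473/309271974310 - 28156885893906*sqrt(105)/154635987155 ≈ 36418.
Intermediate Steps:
F(b) = b + b**2 + sqrt(2)*b**(3/2) (F(b) = (b**2 + sqrt(2*b)*b) + b = (b**2 + (sqrt(2)*sqrt(b))*b) + b = (b**2 + sqrt(2)*b**(3/2)) + b = b + b**2 + sqrt(2)*b**(3/2))
((-119970 + 329256)*(128919 - 59507/43831))/F(840) = ((-119970 + 329256)*(128919 - 59507/43831))/(840 + 840**2 + sqrt(2)*840**(3/2)) = (209286*(128919 - 59507*1/43831))/(840 + 705600 + sqrt(2)*(1680*sqrt(210))) = (209286*(128919 - 59507/43831))/(840 + 705600 + 3360*sqrt(105)) = (209286*(5650589182/43831))/(706440 + 3360*sqrt(105)) = 1182589207544052/(43831*(706440 + 3360*sqrt(105)))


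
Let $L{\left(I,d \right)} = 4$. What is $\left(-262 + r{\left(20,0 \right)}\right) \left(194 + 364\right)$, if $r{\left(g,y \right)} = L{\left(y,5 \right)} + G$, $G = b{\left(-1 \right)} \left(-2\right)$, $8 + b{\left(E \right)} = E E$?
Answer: $-136152$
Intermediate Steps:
$b{\left(E \right)} = -8 + E^{2}$ ($b{\left(E \right)} = -8 + E E = -8 + E^{2}$)
$G = 14$ ($G = \left(-8 + \left(-1\right)^{2}\right) \left(-2\right) = \left(-8 + 1\right) \left(-2\right) = \left(-7\right) \left(-2\right) = 14$)
$r{\left(g,y \right)} = 18$ ($r{\left(g,y \right)} = 4 + 14 = 18$)
$\left(-262 + r{\left(20,0 \right)}\right) \left(194 + 364\right) = \left(-262 + 18\right) \left(194 + 364\right) = \left(-244\right) 558 = -136152$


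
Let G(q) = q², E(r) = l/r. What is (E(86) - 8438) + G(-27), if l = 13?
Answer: -662961/86 ≈ -7708.9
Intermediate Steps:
E(r) = 13/r
(E(86) - 8438) + G(-27) = (13/86 - 8438) + (-27)² = (13*(1/86) - 8438) + 729 = (13/86 - 8438) + 729 = -725655/86 + 729 = -662961/86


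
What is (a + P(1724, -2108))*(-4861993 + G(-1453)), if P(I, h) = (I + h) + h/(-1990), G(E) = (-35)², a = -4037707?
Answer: 19530077273069088/995 ≈ 1.9628e+13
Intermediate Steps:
G(E) = 1225
P(I, h) = I + 1989*h/1990 (P(I, h) = (I + h) + h*(-1/1990) = (I + h) - h/1990 = I + 1989*h/1990)
(a + P(1724, -2108))*(-4861993 + G(-1453)) = (-4037707 + (1724 + (1989/1990)*(-2108)))*(-4861993 + 1225) = (-4037707 + (1724 - 2096406/995))*(-4860768) = (-4037707 - 381026/995)*(-4860768) = -4017899491/995*(-4860768) = 19530077273069088/995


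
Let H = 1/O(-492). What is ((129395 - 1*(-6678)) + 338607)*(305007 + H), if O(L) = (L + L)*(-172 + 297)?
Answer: 445200722475133/3075 ≈ 1.4478e+11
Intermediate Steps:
O(L) = 250*L (O(L) = (2*L)*125 = 250*L)
H = -1/123000 (H = 1/(250*(-492)) = 1/(-123000) = -1/123000 ≈ -8.1301e-6)
((129395 - 1*(-6678)) + 338607)*(305007 + H) = ((129395 - 1*(-6678)) + 338607)*(305007 - 1/123000) = ((129395 + 6678) + 338607)*(37515860999/123000) = (136073 + 338607)*(37515860999/123000) = 474680*(37515860999/123000) = 445200722475133/3075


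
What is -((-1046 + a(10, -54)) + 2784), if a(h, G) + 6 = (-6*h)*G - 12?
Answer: -4960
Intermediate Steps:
a(h, G) = -18 - 6*G*h (a(h, G) = -6 + ((-6*h)*G - 12) = -6 + (-6*G*h - 12) = -6 + (-12 - 6*G*h) = -18 - 6*G*h)
-((-1046 + a(10, -54)) + 2784) = -((-1046 + (-18 - 6*(-54)*10)) + 2784) = -((-1046 + (-18 + 3240)) + 2784) = -((-1046 + 3222) + 2784) = -(2176 + 2784) = -1*4960 = -4960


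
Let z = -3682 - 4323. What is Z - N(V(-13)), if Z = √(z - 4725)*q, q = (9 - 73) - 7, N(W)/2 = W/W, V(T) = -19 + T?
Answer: -2 - 71*I*√12730 ≈ -2.0 - 8010.7*I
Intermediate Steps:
N(W) = 2 (N(W) = 2*(W/W) = 2*1 = 2)
q = -71 (q = -64 - 7 = -71)
z = -8005
Z = -71*I*√12730 (Z = √(-8005 - 4725)*(-71) = √(-12730)*(-71) = (I*√12730)*(-71) = -71*I*√12730 ≈ -8010.7*I)
Z - N(V(-13)) = -71*I*√12730 - 1*2 = -71*I*√12730 - 2 = -2 - 71*I*√12730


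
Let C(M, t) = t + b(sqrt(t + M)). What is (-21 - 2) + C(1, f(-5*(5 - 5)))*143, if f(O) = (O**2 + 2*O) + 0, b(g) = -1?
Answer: -166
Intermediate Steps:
f(O) = O**2 + 2*O
C(M, t) = -1 + t (C(M, t) = t - 1 = -1 + t)
(-21 - 2) + C(1, f(-5*(5 - 5)))*143 = (-21 - 2) + (-1 + (-5*(5 - 5))*(2 - 5*(5 - 5)))*143 = -23 + (-1 + (-5*0)*(2 - 5*0))*143 = -23 + (-1 + 0*(2 + 0))*143 = -23 + (-1 + 0*2)*143 = -23 + (-1 + 0)*143 = -23 - 1*143 = -23 - 143 = -166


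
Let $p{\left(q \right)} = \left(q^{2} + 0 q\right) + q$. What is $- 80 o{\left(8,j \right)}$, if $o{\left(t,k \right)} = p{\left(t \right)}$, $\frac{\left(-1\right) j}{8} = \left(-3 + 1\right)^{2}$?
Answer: $-5760$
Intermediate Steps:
$j = -32$ ($j = - 8 \left(-3 + 1\right)^{2} = - 8 \left(-2\right)^{2} = \left(-8\right) 4 = -32$)
$p{\left(q \right)} = q + q^{2}$ ($p{\left(q \right)} = \left(q^{2} + 0\right) + q = q^{2} + q = q + q^{2}$)
$o{\left(t,k \right)} = t \left(1 + t\right)$
$- 80 o{\left(8,j \right)} = - 80 \cdot 8 \left(1 + 8\right) = - 80 \cdot 8 \cdot 9 = \left(-80\right) 72 = -5760$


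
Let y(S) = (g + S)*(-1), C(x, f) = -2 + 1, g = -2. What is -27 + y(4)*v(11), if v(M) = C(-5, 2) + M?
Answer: -47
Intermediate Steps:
C(x, f) = -1
y(S) = 2 - S (y(S) = (-2 + S)*(-1) = 2 - S)
v(M) = -1 + M
-27 + y(4)*v(11) = -27 + (2 - 1*4)*(-1 + 11) = -27 + (2 - 4)*10 = -27 - 2*10 = -27 - 20 = -47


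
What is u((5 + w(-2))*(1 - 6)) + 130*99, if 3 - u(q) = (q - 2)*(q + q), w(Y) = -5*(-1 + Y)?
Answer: -7527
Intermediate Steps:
w(Y) = 5 - 5*Y
u(q) = 3 - 2*q*(-2 + q) (u(q) = 3 - (q - 2)*(q + q) = 3 - (-2 + q)*2*q = 3 - 2*q*(-2 + q))
u((5 + w(-2))*(1 - 6)) + 130*99 = (3 - 2*(1 - 6)²*(5 + (5 - 5*(-2)))² + 4*((5 + (5 - 5*(-2)))*(1 - 6))) + 130*99 = (3 - 2*25*(5 + (5 + 10))² + 4*((5 + (5 + 10))*(-5))) + 12870 = (3 - 2*25*(5 + 15)² + 4*((5 + 15)*(-5))) + 12870 = (3 - 2*(20*(-5))² + 4*(20*(-5))) + 12870 = (3 - 2*(-100)² + 4*(-100)) + 12870 = (3 - 2*10000 - 400) + 12870 = (3 - 20000 - 400) + 12870 = -20397 + 12870 = -7527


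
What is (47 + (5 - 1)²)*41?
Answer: 2583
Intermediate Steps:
(47 + (5 - 1)²)*41 = (47 + 4²)*41 = (47 + 16)*41 = 63*41 = 2583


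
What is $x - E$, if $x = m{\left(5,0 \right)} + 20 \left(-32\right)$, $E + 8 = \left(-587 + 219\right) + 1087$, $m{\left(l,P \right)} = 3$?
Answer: $-1348$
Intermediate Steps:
$E = 711$ ($E = -8 + \left(\left(-587 + 219\right) + 1087\right) = -8 + \left(-368 + 1087\right) = -8 + 719 = 711$)
$x = -637$ ($x = 3 + 20 \left(-32\right) = 3 - 640 = -637$)
$x - E = -637 - 711 = -1348$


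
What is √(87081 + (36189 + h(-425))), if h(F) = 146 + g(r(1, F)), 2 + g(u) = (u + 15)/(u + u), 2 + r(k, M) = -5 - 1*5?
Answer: √1974622/4 ≈ 351.30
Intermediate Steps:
r(k, M) = -12 (r(k, M) = -2 + (-5 - 1*5) = -2 + (-5 - 5) = -2 - 10 = -12)
g(u) = -2 + (15 + u)/(2*u) (g(u) = -2 + (u + 15)/(u + u) = -2 + (15 + u)/((2*u)) = -2 + (15 + u)*(1/(2*u)) = -2 + (15 + u)/(2*u))
h(F) = 1151/8 (h(F) = 146 + (3/2)*(5 - 1*(-12))/(-12) = 146 + (3/2)*(-1/12)*(5 + 12) = 146 + (3/2)*(-1/12)*17 = 146 - 17/8 = 1151/8)
√(87081 + (36189 + h(-425))) = √(87081 + (36189 + 1151/8)) = √(87081 + 290663/8) = √(987311/8) = √1974622/4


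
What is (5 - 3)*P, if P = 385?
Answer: 770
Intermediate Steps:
(5 - 3)*P = (5 - 3)*385 = 2*385 = 770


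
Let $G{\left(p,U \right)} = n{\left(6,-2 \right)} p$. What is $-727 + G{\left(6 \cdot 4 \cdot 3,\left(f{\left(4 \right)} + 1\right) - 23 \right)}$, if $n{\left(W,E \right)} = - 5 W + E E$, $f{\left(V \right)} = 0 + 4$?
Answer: $-2599$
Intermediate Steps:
$f{\left(V \right)} = 4$
$n{\left(W,E \right)} = E^{2} - 5 W$ ($n{\left(W,E \right)} = - 5 W + E^{2} = E^{2} - 5 W$)
$G{\left(p,U \right)} = - 26 p$ ($G{\left(p,U \right)} = \left(\left(-2\right)^{2} - 30\right) p = \left(4 - 30\right) p = - 26 p$)
$-727 + G{\left(6 \cdot 4 \cdot 3,\left(f{\left(4 \right)} + 1\right) - 23 \right)} = -727 - 26 \cdot 6 \cdot 4 \cdot 3 = -727 - 26 \cdot 24 \cdot 3 = -727 - 1872 = -2599$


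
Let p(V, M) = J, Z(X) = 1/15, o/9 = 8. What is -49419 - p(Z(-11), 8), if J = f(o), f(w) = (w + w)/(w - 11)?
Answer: -3014703/61 ≈ -49421.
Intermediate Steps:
o = 72 (o = 9*8 = 72)
Z(X) = 1/15
f(w) = 2*w/(-11 + w) (f(w) = (2*w)/(-11 + w) = 2*w/(-11 + w))
J = 144/61 (J = 2*72/(-11 + 72) = 2*72/61 = 2*72*(1/61) = 144/61 ≈ 2.3607)
p(V, M) = 144/61
-49419 - p(Z(-11), 8) = -49419 - 1*144/61 = -49419 - 144/61 = -3014703/61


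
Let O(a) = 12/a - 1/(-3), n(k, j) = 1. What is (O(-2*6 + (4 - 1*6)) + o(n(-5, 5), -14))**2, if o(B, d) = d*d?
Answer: 16851025/441 ≈ 38211.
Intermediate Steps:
O(a) = 1/3 + 12/a (O(a) = 12/a - 1*(-1/3) = 12/a + 1/3 = 1/3 + 12/a)
o(B, d) = d**2
(O(-2*6 + (4 - 1*6)) + o(n(-5, 5), -14))**2 = ((36 + (-2*6 + (4 - 1*6)))/(3*(-2*6 + (4 - 1*6))) + (-14)**2)**2 = ((36 + (-12 + (4 - 6)))/(3*(-12 + (4 - 6))) + 196)**2 = ((36 + (-12 - 2))/(3*(-12 - 2)) + 196)**2 = ((1/3)*(36 - 14)/(-14) + 196)**2 = ((1/3)*(-1/14)*22 + 196)**2 = (-11/21 + 196)**2 = (4105/21)**2 = 16851025/441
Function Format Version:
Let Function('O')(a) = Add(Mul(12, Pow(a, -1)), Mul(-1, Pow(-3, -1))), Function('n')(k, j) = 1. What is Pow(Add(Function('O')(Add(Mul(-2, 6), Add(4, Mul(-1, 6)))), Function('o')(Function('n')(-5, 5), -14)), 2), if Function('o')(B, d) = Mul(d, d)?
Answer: Rational(16851025, 441) ≈ 38211.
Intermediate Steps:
Function('O')(a) = Add(Rational(1, 3), Mul(12, Pow(a, -1))) (Function('O')(a) = Add(Mul(12, Pow(a, -1)), Mul(-1, Rational(-1, 3))) = Add(Mul(12, Pow(a, -1)), Rational(1, 3)) = Add(Rational(1, 3), Mul(12, Pow(a, -1))))
Function('o')(B, d) = Pow(d, 2)
Pow(Add(Function('O')(Add(Mul(-2, 6), Add(4, Mul(-1, 6)))), Function('o')(Function('n')(-5, 5), -14)), 2) = Pow(Add(Mul(Rational(1, 3), Pow(Add(Mul(-2, 6), Add(4, Mul(-1, 6))), -1), Add(36, Add(Mul(-2, 6), Add(4, Mul(-1, 6))))), Pow(-14, 2)), 2) = Pow(Add(Mul(Rational(1, 3), Pow(Add(-12, Add(4, -6)), -1), Add(36, Add(-12, Add(4, -6)))), 196), 2) = Pow(Add(Mul(Rational(1, 3), Pow(Add(-12, -2), -1), Add(36, Add(-12, -2))), 196), 2) = Pow(Add(Mul(Rational(1, 3), Pow(-14, -1), Add(36, -14)), 196), 2) = Pow(Add(Mul(Rational(1, 3), Rational(-1, 14), 22), 196), 2) = Pow(Add(Rational(-11, 21), 196), 2) = Pow(Rational(4105, 21), 2) = Rational(16851025, 441)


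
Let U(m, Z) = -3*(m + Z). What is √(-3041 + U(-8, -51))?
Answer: 4*I*√179 ≈ 53.516*I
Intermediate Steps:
U(m, Z) = -3*Z - 3*m (U(m, Z) = -3*(Z + m) = -3*Z - 3*m)
√(-3041 + U(-8, -51)) = √(-3041 + (-3*(-51) - 3*(-8))) = √(-3041 + (153 + 24)) = √(-3041 + 177) = √(-2864) = 4*I*√179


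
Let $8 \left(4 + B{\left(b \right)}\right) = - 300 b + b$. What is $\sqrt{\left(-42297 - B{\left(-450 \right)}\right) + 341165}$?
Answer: $\frac{3 \sqrt{125357}}{2} \approx 531.09$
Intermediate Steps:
$B{\left(b \right)} = -4 - \frac{299 b}{8}$ ($B{\left(b \right)} = -4 + \frac{- 300 b + b}{8} = -4 + \frac{\left(-299\right) b}{8} = -4 - \frac{299 b}{8}$)
$\sqrt{\left(-42297 - B{\left(-450 \right)}\right) + 341165} = \sqrt{\left(-42297 - \left(-4 - - \frac{67275}{4}\right)\right) + 341165} = \sqrt{\left(-42297 - \left(-4 + \frac{67275}{4}\right)\right) + 341165} = \sqrt{\left(-42297 - \frac{67259}{4}\right) + 341165} = \sqrt{- \frac{236447}{4} + 341165} = \sqrt{\frac{1128213}{4}} = \frac{3 \sqrt{125357}}{2}$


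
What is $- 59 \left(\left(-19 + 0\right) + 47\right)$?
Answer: $-1652$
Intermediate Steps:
$- 59 \left(\left(-19 + 0\right) + 47\right) = - 59 \left(-19 + 47\right) = \left(-59\right) 28 = -1652$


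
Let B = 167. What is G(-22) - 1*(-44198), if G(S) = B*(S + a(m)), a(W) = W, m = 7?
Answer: 41693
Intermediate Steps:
G(S) = 1169 + 167*S (G(S) = 167*(S + 7) = 167*(7 + S) = 1169 + 167*S)
G(-22) - 1*(-44198) = (1169 + 167*(-22)) - 1*(-44198) = (1169 - 3674) + 44198 = -2505 + 44198 = 41693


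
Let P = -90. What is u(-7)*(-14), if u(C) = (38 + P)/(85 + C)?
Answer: 28/3 ≈ 9.3333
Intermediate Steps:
u(C) = -52/(85 + C) (u(C) = (38 - 90)/(85 + C) = -52/(85 + C))
u(-7)*(-14) = -52/(85 - 7)*(-14) = -52/78*(-14) = -52*1/78*(-14) = -⅔*(-14) = 28/3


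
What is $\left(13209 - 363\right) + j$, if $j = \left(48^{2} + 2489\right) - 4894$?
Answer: $12745$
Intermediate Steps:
$j = -101$ ($j = \left(2304 + 2489\right) - 4894 = 4793 - 4894 = -101$)
$\left(13209 - 363\right) + j = \left(13209 - 363\right) - 101 = 12846 - 101 = 12745$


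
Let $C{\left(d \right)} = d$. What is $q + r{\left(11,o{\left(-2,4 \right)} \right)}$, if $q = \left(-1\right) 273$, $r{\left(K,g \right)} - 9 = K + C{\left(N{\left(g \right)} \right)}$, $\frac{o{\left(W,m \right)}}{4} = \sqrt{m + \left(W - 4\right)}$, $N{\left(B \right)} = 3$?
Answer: $-250$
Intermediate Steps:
$o{\left(W,m \right)} = 4 \sqrt{-4 + W + m}$ ($o{\left(W,m \right)} = 4 \sqrt{m + \left(W - 4\right)} = 4 \sqrt{m + \left(-4 + W\right)} = 4 \sqrt{-4 + W + m}$)
$r{\left(K,g \right)} = 12 + K$ ($r{\left(K,g \right)} = 9 + \left(K + 3\right) = 9 + \left(3 + K\right) = 12 + K$)
$q = -273$
$q + r{\left(11,o{\left(-2,4 \right)} \right)} = -273 + \left(12 + 11\right) = -273 + 23 = -250$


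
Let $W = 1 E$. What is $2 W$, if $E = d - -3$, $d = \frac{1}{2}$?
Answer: $7$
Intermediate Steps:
$d = \frac{1}{2} \approx 0.5$
$E = \frac{7}{2}$ ($E = \frac{1}{2} - -3 = \frac{1}{2} + 3 = \frac{7}{2} \approx 3.5$)
$W = \frac{7}{2}$ ($W = 1 \cdot \frac{7}{2} = \frac{7}{2} \approx 3.5$)
$2 W = 2 \cdot \frac{7}{2} = 7$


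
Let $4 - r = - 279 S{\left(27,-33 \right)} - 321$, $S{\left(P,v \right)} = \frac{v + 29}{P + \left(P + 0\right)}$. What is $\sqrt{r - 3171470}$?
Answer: $\frac{7 i \sqrt{582459}}{3} \approx 1780.8 i$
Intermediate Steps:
$S{\left(P,v \right)} = \frac{29 + v}{2 P}$ ($S{\left(P,v \right)} = \frac{29 + v}{P + P} = \frac{29 + v}{2 P}$)
$r = \frac{913}{3}$ ($r = 4 - \left(- 279 \frac{29 - 33}{2 \cdot 27} - 321\right) = 4 - \left(- 279 \cdot \frac{1}{2} \cdot \frac{1}{27} \left(-4\right) - 321\right) = 4 - \left(\left(-279\right) \left(- \frac{2}{27}\right) - 321\right) = 4 - \left(\frac{62}{3} - 321\right) = 4 - - \frac{901}{3} = 4 + \frac{901}{3} = \frac{913}{3} \approx 304.33$)
$\sqrt{r - 3171470} = \sqrt{\frac{913}{3} - 3171470} = \sqrt{- \frac{9513497}{3}} = \frac{7 i \sqrt{582459}}{3}$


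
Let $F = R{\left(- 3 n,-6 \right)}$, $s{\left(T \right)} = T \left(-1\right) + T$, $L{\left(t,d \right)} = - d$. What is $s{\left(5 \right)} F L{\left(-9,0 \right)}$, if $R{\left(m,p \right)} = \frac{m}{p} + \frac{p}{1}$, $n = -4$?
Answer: $0$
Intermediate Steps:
$R{\left(m,p \right)} = p + \frac{m}{p}$ ($R{\left(m,p \right)} = \frac{m}{p} + p 1 = \frac{m}{p} + p = p + \frac{m}{p}$)
$s{\left(T \right)} = 0$ ($s{\left(T \right)} = - T + T = 0$)
$F = -8$ ($F = -6 + \frac{\left(-3\right) \left(-4\right)}{-6} = -6 + 12 \left(- \frac{1}{6}\right) = -6 - 2 = -8$)
$s{\left(5 \right)} F L{\left(-9,0 \right)} = 0 \left(-8\right) \left(\left(-1\right) 0\right) = 0 \cdot 0 = 0$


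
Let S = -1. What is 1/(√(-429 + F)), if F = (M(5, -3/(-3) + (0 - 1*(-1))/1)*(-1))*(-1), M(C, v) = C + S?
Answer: -I*√17/85 ≈ -0.048507*I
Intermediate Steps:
M(C, v) = -1 + C (M(C, v) = C - 1 = -1 + C)
F = 4 (F = ((-1 + 5)*(-1))*(-1) = (4*(-1))*(-1) = -4*(-1) = 4)
1/(√(-429 + F)) = 1/(√(-429 + 4)) = 1/(√(-425)) = 1/(5*I*√17) = -I*√17/85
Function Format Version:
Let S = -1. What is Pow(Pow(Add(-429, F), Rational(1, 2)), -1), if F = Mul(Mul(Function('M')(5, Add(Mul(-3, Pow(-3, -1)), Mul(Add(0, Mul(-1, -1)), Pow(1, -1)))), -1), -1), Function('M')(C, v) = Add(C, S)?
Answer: Mul(Rational(-1, 85), I, Pow(17, Rational(1, 2))) ≈ Mul(-0.048507, I)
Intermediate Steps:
Function('M')(C, v) = Add(-1, C) (Function('M')(C, v) = Add(C, -1) = Add(-1, C))
F = 4 (F = Mul(Mul(Add(-1, 5), -1), -1) = Mul(Mul(4, -1), -1) = Mul(-4, -1) = 4)
Pow(Pow(Add(-429, F), Rational(1, 2)), -1) = Pow(Pow(Add(-429, 4), Rational(1, 2)), -1) = Pow(Pow(-425, Rational(1, 2)), -1) = Pow(Mul(5, I, Pow(17, Rational(1, 2))), -1) = Mul(Rational(-1, 85), I, Pow(17, Rational(1, 2)))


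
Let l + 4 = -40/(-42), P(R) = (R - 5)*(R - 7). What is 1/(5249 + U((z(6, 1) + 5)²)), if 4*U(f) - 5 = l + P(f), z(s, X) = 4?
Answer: 84/559061 ≈ 0.00015025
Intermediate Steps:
P(R) = (-7 + R)*(-5 + R) (P(R) = (-5 + R)*(-7 + R) = (-7 + R)*(-5 + R))
l = -64/21 (l = -4 - 40/(-42) = -4 - 40*(-1/42) = -4 + 20/21 = -64/21 ≈ -3.0476)
U(f) = 194/21 - 3*f + f²/4 (U(f) = 5/4 + (-64/21 + (35 + f² - 12*f))/4 = 5/4 + (671/21 + f² - 12*f)/4 = 5/4 + (671/84 - 3*f + f²/4) = 194/21 - 3*f + f²/4)
1/(5249 + U((z(6, 1) + 5)²)) = 1/(5249 + (194/21 - 3*(4 + 5)² + ((4 + 5)²)²/4)) = 1/(5249 + (194/21 - 3*9² + (9²)²/4)) = 1/(5249 + (194/21 - 3*81 + (¼)*81²)) = 1/(5249 + (194/21 - 243 + (¼)*6561)) = 1/(5249 + (194/21 - 243 + 6561/4)) = 1/(5249 + 118145/84) = 1/(559061/84) = 84/559061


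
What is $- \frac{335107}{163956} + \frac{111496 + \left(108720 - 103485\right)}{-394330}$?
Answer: $- \frac{75640745573}{32326384740} \approx -2.3399$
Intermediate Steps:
$- \frac{335107}{163956} + \frac{111496 + \left(108720 - 103485\right)}{-394330} = \left(-335107\right) \frac{1}{163956} + \left(111496 + 5235\right) \left(- \frac{1}{394330}\right) = - \frac{335107}{163956} + 116731 \left(- \frac{1}{394330}\right) = - \frac{335107}{163956} - \frac{116731}{394330} = - \frac{75640745573}{32326384740}$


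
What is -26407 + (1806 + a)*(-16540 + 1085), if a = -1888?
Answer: 1240903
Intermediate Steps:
-26407 + (1806 + a)*(-16540 + 1085) = -26407 + (1806 - 1888)*(-16540 + 1085) = -26407 - 82*(-15455) = -26407 + 1267310 = 1240903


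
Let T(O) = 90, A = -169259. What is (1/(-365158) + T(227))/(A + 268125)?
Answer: 32864219/36101710828 ≈ 0.00091032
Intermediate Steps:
(1/(-365158) + T(227))/(A + 268125) = (1/(-365158) + 90)/(-169259 + 268125) = (-1/365158 + 90)/98866 = (32864219/365158)*(1/98866) = 32864219/36101710828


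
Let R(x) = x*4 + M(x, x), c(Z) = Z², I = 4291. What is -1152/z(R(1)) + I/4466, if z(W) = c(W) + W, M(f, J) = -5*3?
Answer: -30343/3190 ≈ -9.5119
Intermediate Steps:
M(f, J) = -15
R(x) = -15 + 4*x (R(x) = x*4 - 15 = 4*x - 15 = -15 + 4*x)
z(W) = W + W² (z(W) = W² + W = W + W²)
-1152/z(R(1)) + I/4466 = -1152*1/((1 + (-15 + 4*1))*(-15 + 4*1)) + 4291/4466 = -1152*1/((1 + (-15 + 4))*(-15 + 4)) + 4291*(1/4466) = -1152*(-1/(11*(1 - 11))) + 613/638 = -1152/((-11*(-10))) + 613/638 = -1152/110 + 613/638 = -1152*1/110 + 613/638 = -576/55 + 613/638 = -30343/3190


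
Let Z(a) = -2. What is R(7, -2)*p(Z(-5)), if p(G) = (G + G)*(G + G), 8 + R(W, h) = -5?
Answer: -208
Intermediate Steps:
R(W, h) = -13 (R(W, h) = -8 - 5 = -13)
p(G) = 4*G² (p(G) = (2*G)*(2*G) = 4*G²)
R(7, -2)*p(Z(-5)) = -52*(-2)² = -52*4 = -13*16 = -208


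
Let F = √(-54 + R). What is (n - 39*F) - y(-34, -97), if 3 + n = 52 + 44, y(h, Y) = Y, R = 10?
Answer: 190 - 78*I*√11 ≈ 190.0 - 258.7*I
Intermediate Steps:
n = 93 (n = -3 + (52 + 44) = -3 + 96 = 93)
F = 2*I*√11 (F = √(-54 + 10) = √(-44) = 2*I*√11 ≈ 6.6332*I)
(n - 39*F) - y(-34, -97) = (93 - 78*I*√11) - 1*(-97) = (93 - 78*I*√11) + 97 = 190 - 78*I*√11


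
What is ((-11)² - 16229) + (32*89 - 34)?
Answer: -13294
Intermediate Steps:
((-11)² - 16229) + (32*89 - 34) = (121 - 16229) + (2848 - 34) = -16108 + 2814 = -13294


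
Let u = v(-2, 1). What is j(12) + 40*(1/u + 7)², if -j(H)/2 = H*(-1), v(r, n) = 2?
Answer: 2274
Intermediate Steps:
u = 2
j(H) = 2*H (j(H) = -2*H*(-1) = -(-2)*H = 2*H)
j(12) + 40*(1/u + 7)² = 2*12 + 40*(1/2 + 7)² = 24 + 40*(1*(½) + 7)² = 24 + 40*(½ + 7)² = 24 + 40*(15/2)² = 24 + 40*(225/4) = 24 + 2250 = 2274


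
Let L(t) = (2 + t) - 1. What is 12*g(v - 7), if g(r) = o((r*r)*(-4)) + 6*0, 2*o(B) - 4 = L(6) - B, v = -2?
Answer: 2010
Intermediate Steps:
L(t) = 1 + t
o(B) = 11/2 - B/2 (o(B) = 2 + ((1 + 6) - B)/2 = 2 + (7 - B)/2 = 2 + (7/2 - B/2) = 11/2 - B/2)
g(r) = 11/2 + 2*r**2 (g(r) = (11/2 - r*r*(-4)/2) + 6*0 = (11/2 - r**2*(-4)/2) + 0 = (11/2 - (-2)*r**2) + 0 = (11/2 + 2*r**2) + 0 = 11/2 + 2*r**2)
12*g(v - 7) = 12*(11/2 + 2*(-2 - 7)**2) = 12*(11/2 + 2*(-9)**2) = 12*(11/2 + 2*81) = 12*(11/2 + 162) = 12*(335/2) = 2010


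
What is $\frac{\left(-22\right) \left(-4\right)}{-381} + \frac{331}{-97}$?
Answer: $- \frac{134647}{36957} \approx -3.6433$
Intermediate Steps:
$\frac{\left(-22\right) \left(-4\right)}{-381} + \frac{331}{-97} = 88 \left(- \frac{1}{381}\right) + 331 \left(- \frac{1}{97}\right) = - \frac{88}{381} - \frac{331}{97} = - \frac{134647}{36957}$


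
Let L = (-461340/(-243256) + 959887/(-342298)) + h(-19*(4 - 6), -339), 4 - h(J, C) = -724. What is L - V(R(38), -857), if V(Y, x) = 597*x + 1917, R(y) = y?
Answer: 2656390190185873/5204127643 ≈ 5.1044e+5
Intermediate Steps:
h(J, C) = 728 (h(J, C) = 4 - 1*(-724) = 4 + 724 = 728)
V(Y, x) = 1917 + 597*x
L = 3783881017057/5204127643 (L = (-461340/(-243256) + 959887/(-342298)) + 728 = (-461340*(-1/243256) + 959887*(-1/342298)) + 728 = (115335/60814 - 959887/342298) + 728 = -4723907047/5204127643 + 728 = 3783881017057/5204127643 ≈ 727.09)
L - V(R(38), -857) = 3783881017057/5204127643 - (1917 + 597*(-857)) = 3783881017057/5204127643 - (1917 - 511629) = 3783881017057/5204127643 - 1*(-509712) = 3783881017057/5204127643 + 509712 = 2656390190185873/5204127643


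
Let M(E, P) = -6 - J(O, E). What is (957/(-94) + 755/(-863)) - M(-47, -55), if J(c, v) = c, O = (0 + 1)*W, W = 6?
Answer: 76603/81122 ≈ 0.94429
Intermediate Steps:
O = 6 (O = (0 + 1)*6 = 1*6 = 6)
M(E, P) = -12 (M(E, P) = -6 - 1*6 = -6 - 6 = -12)
(957/(-94) + 755/(-863)) - M(-47, -55) = (957/(-94) + 755/(-863)) - 1*(-12) = (957*(-1/94) + 755*(-1/863)) + 12 = (-957/94 - 755/863) + 12 = -896861/81122 + 12 = 76603/81122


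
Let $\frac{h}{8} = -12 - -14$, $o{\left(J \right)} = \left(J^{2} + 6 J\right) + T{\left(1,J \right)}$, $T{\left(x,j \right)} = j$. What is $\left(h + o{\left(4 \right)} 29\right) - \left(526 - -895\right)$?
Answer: $-129$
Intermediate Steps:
$o{\left(J \right)} = J^{2} + 7 J$ ($o{\left(J \right)} = \left(J^{2} + 6 J\right) + J = J^{2} + 7 J$)
$h = 16$ ($h = 8 \left(-12 - -14\right) = 8 \left(-12 + 14\right) = 8 \cdot 2 = 16$)
$\left(h + o{\left(4 \right)} 29\right) - \left(526 - -895\right) = \left(16 + 4 \left(7 + 4\right) 29\right) - \left(526 - -895\right) = \left(16 + 4 \cdot 11 \cdot 29\right) - \left(526 + 895\right) = \left(16 + 44 \cdot 29\right) - 1421 = \left(16 + 1276\right) - 1421 = 1292 - 1421 = -129$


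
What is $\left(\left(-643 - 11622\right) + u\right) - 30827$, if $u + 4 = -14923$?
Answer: $-58019$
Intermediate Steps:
$u = -14927$ ($u = -4 - 14923 = -14927$)
$\left(\left(-643 - 11622\right) + u\right) - 30827 = \left(\left(-643 - 11622\right) - 14927\right) - 30827 = \left(-12265 - 14927\right) - 30827 = -27192 - 30827 = -58019$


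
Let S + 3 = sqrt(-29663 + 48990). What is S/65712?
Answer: -1/21904 + sqrt(19327)/65712 ≈ 0.0020700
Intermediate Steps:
S = -3 + sqrt(19327) (S = -3 + sqrt(-29663 + 48990) = -3 + sqrt(19327) ≈ 136.02)
S/65712 = (-3 + sqrt(19327))/65712 = (-3 + sqrt(19327))*(1/65712) = -1/21904 + sqrt(19327)/65712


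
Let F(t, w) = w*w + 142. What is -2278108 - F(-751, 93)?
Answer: -2286899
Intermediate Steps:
F(t, w) = 142 + w² (F(t, w) = w² + 142 = 142 + w²)
-2278108 - F(-751, 93) = -2278108 - (142 + 93²) = -2278108 - (142 + 8649) = -2278108 - 1*8791 = -2278108 - 8791 = -2286899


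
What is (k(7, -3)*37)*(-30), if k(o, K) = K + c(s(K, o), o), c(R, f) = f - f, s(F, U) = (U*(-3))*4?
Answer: 3330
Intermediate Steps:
s(F, U) = -12*U (s(F, U) = -3*U*4 = -12*U)
c(R, f) = 0
k(o, K) = K (k(o, K) = K + 0 = K)
(k(7, -3)*37)*(-30) = -3*37*(-30) = -111*(-30) = 3330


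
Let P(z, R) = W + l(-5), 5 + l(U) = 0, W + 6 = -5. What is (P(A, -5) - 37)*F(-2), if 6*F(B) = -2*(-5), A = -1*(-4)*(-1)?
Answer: -265/3 ≈ -88.333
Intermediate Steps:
W = -11 (W = -6 - 5 = -11)
l(U) = -5 (l(U) = -5 + 0 = -5)
A = -4 (A = 4*(-1) = -4)
P(z, R) = -16 (P(z, R) = -11 - 5 = -16)
F(B) = 5/3 (F(B) = (-2*(-5))/6 = (⅙)*10 = 5/3)
(P(A, -5) - 37)*F(-2) = (-16 - 37)*(5/3) = -53*5/3 = -265/3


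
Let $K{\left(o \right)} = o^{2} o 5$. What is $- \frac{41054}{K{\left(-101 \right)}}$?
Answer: $\frac{41054}{5151505} \approx 0.0079693$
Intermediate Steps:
$K{\left(o \right)} = 5 o^{3}$ ($K{\left(o \right)} = o^{3} \cdot 5 = 5 o^{3}$)
$- \frac{41054}{K{\left(-101 \right)}} = - \frac{41054}{5 \left(-101\right)^{3}} = - \frac{41054}{5 \left(-1030301\right)} = - \frac{41054}{-5151505} = \left(-41054\right) \left(- \frac{1}{5151505}\right) = \frac{41054}{5151505}$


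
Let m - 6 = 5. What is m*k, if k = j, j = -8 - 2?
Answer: -110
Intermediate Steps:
j = -10
k = -10
m = 11 (m = 6 + 5 = 11)
m*k = 11*(-10) = -110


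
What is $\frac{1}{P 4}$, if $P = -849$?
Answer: $- \frac{1}{3396} \approx -0.00029446$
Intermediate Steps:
$\frac{1}{P 4} = \frac{1}{\left(-849\right) 4} = \frac{1}{-3396} = - \frac{1}{3396}$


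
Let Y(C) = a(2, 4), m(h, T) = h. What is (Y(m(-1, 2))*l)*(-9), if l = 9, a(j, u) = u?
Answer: -324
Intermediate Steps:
Y(C) = 4
(Y(m(-1, 2))*l)*(-9) = (4*9)*(-9) = 36*(-9) = -324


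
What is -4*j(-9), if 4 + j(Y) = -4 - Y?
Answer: -4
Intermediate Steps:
j(Y) = -8 - Y (j(Y) = -4 + (-4 - Y) = -8 - Y)
-4*j(-9) = -4*(-8 - 1*(-9)) = -4*(-8 + 9) = -4*1 = -4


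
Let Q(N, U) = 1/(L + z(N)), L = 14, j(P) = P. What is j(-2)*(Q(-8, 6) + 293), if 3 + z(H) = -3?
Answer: -2345/4 ≈ -586.25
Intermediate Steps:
z(H) = -6 (z(H) = -3 - 3 = -6)
Q(N, U) = ⅛ (Q(N, U) = 1/(14 - 6) = 1/8 = ⅛)
j(-2)*(Q(-8, 6) + 293) = -2*(⅛ + 293) = -2*2345/8 = -2345/4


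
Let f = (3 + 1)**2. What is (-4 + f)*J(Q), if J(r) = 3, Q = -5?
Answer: 36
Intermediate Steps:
f = 16 (f = 4**2 = 16)
(-4 + f)*J(Q) = (-4 + 16)*3 = 12*3 = 36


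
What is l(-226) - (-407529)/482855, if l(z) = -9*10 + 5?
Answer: -40635146/482855 ≈ -84.156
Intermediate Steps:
l(z) = -85 (l(z) = -90 + 5 = -85)
l(-226) - (-407529)/482855 = -85 - (-407529)/482855 = -85 - 1*(-407529/482855) = -85 + 407529/482855 = -40635146/482855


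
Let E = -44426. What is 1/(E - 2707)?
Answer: -1/47133 ≈ -2.1217e-5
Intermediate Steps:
1/(E - 2707) = 1/(-44426 - 2707) = 1/(-47133) = -1/47133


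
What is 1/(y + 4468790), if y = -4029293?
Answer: 1/439497 ≈ 2.2753e-6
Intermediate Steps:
1/(y + 4468790) = 1/(-4029293 + 4468790) = 1/439497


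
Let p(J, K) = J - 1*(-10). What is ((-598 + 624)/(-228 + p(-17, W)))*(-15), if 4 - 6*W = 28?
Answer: 78/47 ≈ 1.6596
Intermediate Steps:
W = -4 (W = 2/3 - 1/6*28 = 2/3 - 14/3 = -4)
p(J, K) = 10 + J (p(J, K) = J + 10 = 10 + J)
((-598 + 624)/(-228 + p(-17, W)))*(-15) = ((-598 + 624)/(-228 + (10 - 17)))*(-15) = (26/(-228 - 7))*(-15) = (26/(-235))*(-15) = (26*(-1/235))*(-15) = -26/235*(-15) = 78/47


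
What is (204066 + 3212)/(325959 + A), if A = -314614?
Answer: 207278/11345 ≈ 18.270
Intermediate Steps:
(204066 + 3212)/(325959 + A) = (204066 + 3212)/(325959 - 314614) = 207278/11345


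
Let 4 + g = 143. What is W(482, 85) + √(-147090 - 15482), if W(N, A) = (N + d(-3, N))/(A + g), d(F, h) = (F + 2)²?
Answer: 69/32 + 2*I*√40643 ≈ 2.1563 + 403.2*I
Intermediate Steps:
d(F, h) = (2 + F)²
g = 139 (g = -4 + 143 = 139)
W(N, A) = (1 + N)/(139 + A) (W(N, A) = (N + (2 - 3)²)/(A + 139) = (N + (-1)²)/(139 + A) = (N + 1)/(139 + A) = (1 + N)/(139 + A))
W(482, 85) + √(-147090 - 15482) = (1 + 482)/(139 + 85) + √(-147090 - 15482) = 483/224 + √(-162572) = (1/224)*483 + 2*I*√40643 = 69/32 + 2*I*√40643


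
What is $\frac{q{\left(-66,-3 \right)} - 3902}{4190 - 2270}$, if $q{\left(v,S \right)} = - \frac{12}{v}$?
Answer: $- \frac{1073}{528} \approx -2.0322$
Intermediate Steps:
$\frac{q{\left(-66,-3 \right)} - 3902}{4190 - 2270} = \frac{- \frac{12}{-66} - 3902}{4190 - 2270} = \frac{\left(-12\right) \left(- \frac{1}{66}\right) - 3902}{1920} = \left(\frac{2}{11} - 3902\right) \frac{1}{1920} = \left(- \frac{42920}{11}\right) \frac{1}{1920} = - \frac{1073}{528}$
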